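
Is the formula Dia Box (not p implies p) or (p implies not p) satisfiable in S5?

1. Dia Box (not p implies p) or (p implies not p), u
2. p implies not p, u
3. not p, u
Accessibility: uRu

Satisfiable (open branch found)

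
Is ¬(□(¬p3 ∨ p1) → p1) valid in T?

No, not valid

Tableau for the negation □(¬p3 ∨ p1) → p1:
1. □(¬p3 ∨ p1) → p1, 0
2. p1, 0
Accessibility: 0R0
The negation has an open branch (countermodel exists).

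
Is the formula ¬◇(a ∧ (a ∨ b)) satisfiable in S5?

1. ¬◇(a ∧ (a ∨ b)), u
2. ¬(a ∧ (a ∨ b)), u
3. ¬(a ∨ b), u
4. ¬a, u
5. ¬b, u
Accessibility: uRu

Satisfiable (open branch found)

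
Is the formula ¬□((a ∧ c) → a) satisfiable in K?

1. ¬□((a ∧ c) → a), u
2. ¬((a ∧ c) → a), v
3. a ∧ c, v
4. ¬a, v
5. a, v
6. c, v
Accessibility: uRv
Branch closes: a and ¬a both at v.
All branches of the tableau close; one closing branch shown above.

Unsatisfiable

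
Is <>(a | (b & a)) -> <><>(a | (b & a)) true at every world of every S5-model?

Valid in S5

Tableau for the negation ~(<>(a | (b & a)) -> <><>(a | (b & a))):
1. ~(<>(a | (b & a)) -> <><>(a | (b & a))), 0
2. <>(a | (b & a)), 0   [~->-rule on 1]
3. ~<><>(a | (b & a)), 0   [~->-rule on 1]
4. ~<>(a | (b & a)), 0   [~<>-rule on 3 via 0R0]
5. ~(a | (b & a)), 0   [~<>-rule on 4 via 0R0]
6. ~a, 0   [~|-rule on 5]
7. ~(b & a), 0   [~|-rule on 5]
8. a | (b & a), 1   [<>-rule on 2: fresh world 1, 0R1]
9. ~<>(a | (b & a)), 1   [~<>-rule on 3 via 0R1]
10. ~(a | (b & a)), 1   [~<>-rule on 4 via 0R1]
11. ~a, 1   [~|-rule on 10]
12. ~(b & a), 1   [~|-rule on 10]
13. b & a, 1   [|-rule on 8 (branches; this branch)]
14. b, 1   [&-rule on 13]
15. a, 1   [&-rule on 13]
Accessibility: 0R0, 0R1, 1R0, 1R1
Branch closes: a and ~a both at 1.
All branches of the negation close; one closing branch shown above.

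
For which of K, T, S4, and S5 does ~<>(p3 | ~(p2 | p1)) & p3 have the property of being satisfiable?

T-tableau for the formula:
1. ~<>(p3 | ~(p2 | p1)) & p3, w0
2. ~<>(p3 | ~(p2 | p1)), w0
3. p3, w0
4. ~(p3 | ~(p2 | p1)), w0
5. ~p3, w0
6. p2 | p1, w0
Accessibility: w0Rw0
Branch closes: p3 and ~p3 both at w0.
Every branch closes (one shown): unsatisfiable in T, hence also in S4, S5 (every S4/S5-frame is a T-frame).
K-tableau for the formula:
1. ~<>(p3 | ~(p2 | p1)) & p3, w0
2. ~<>(p3 | ~(p2 | p1)), w0
3. p3, w0
Complete open branch: satisfiable in K.

K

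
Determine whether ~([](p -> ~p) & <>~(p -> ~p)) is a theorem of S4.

Yes, valid

Tableau for the negation [](p -> ~p) & <>~(p -> ~p):
1. [](p -> ~p) & <>~(p -> ~p), 0
2. [](p -> ~p), 0   [&-rule on 1]
3. <>~(p -> ~p), 0   [&-rule on 1]
4. p -> ~p, 0   [[]-rule on 2 via 0R0]
5. ~p, 0   [->-rule on 4 (branches; this branch)]
6. ~(p -> ~p), 1   [<>-rule on 3: fresh world 1, 0R1]
7. p, 1   [~->-rule on 6]
8. p -> ~p, 1   [[]-rule on 2 via 0R1]
9. ~p, 1   [->-rule on 8 (branches; this branch)]
Accessibility: 0R0, 0R1, 1R1
Branch closes: p and ~p both at 1.
All branches of the negation close; one closing branch shown above.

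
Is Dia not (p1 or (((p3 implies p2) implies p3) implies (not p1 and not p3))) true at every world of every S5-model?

Tableau for the negation not Dia not (p1 or (((p3 implies p2) implies p3) implies (not p1 and not p3))):
1. not Dia not (p1 or (((p3 implies p2) implies p3) implies (not p1 and not p3))), u
2. p1 or (((p3 implies p2) implies p3) implies (not p1 and not p3)), u
3. ((p3 implies p2) implies p3) implies (not p1 and not p3), u
4. not p1 and not p3, u
5. not p1, u
6. not p3, u
Accessibility: uRu
The negation has an open branch (countermodel exists).

Not valid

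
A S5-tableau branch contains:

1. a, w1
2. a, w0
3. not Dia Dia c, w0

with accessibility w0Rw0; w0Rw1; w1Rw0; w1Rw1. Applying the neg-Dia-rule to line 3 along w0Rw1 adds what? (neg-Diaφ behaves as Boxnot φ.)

neg-Diaφ behaves as Boxnot φ: propagate the negated body to each accessible world.

not Dia c, w1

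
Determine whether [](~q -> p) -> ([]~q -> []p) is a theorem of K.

Yes, valid

Tableau for the negation ~([](~q -> p) -> ([]~q -> []p)):
1. ~([](~q -> p) -> ([]~q -> []p)), w0
2. [](~q -> p), w0   [~->-rule on 1]
3. ~([]~q -> []p), w0   [~->-rule on 1]
4. []~q, w0   [~->-rule on 3]
5. ~[]p, w0   [~->-rule on 3]
6. ~p, w1   [~[]-rule on 5: fresh world w1, w0Rw1]
7. ~q -> p, w1   [[]-rule on 2 via w0Rw1]
8. ~q, w1   [[]-rule on 4 via w0Rw1]
9. p, w1   [->-rule on 7 (branches; this branch)]
Accessibility: w0Rw1
Branch closes: p and ~p both at w1.
All branches of the negation close; one closing branch shown above.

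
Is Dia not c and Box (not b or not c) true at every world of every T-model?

No, not valid

Tableau for the negation not (Dia not c and Box (not b or not c)):
1. not (Dia not c and Box (not b or not c)), 0
2. not Box (not b or not c), 0
3. not (not b or not c), 1
4. b, 1
5. c, 1
Accessibility: 0R0, 0R1, 1R1
The negation has an open branch (countermodel exists).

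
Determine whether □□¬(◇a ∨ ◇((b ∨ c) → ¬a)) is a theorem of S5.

Tableau for the negation ¬□□¬(◇a ∨ ◇((b ∨ c) → ¬a)):
1. ¬□□¬(◇a ∨ ◇((b ∨ c) → ¬a)), w0
2. ¬□¬(◇a ∨ ◇((b ∨ c) → ¬a)), w1
3. ◇a ∨ ◇((b ∨ c) → ¬a), w2
4. ◇((b ∨ c) → ¬a), w2
5. (b ∨ c) → ¬a, w3
6. ¬a, w3
Accessibility: w0Rw0, w0Rw1, w0Rw2, w0Rw3, w1Rw0, w1Rw1, w1Rw2, w1Rw3, w2Rw0, w2Rw1, w2Rw2, w2Rw3, w3Rw0, w3Rw1, w3Rw2, w3Rw3
The negation has an open branch (countermodel exists).

Not valid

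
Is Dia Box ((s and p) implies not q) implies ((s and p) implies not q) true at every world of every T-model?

Invalid (countermodel exists)

Tableau for the negation not (Dia Box ((s and p) implies not q) implies ((s and p) implies not q)):
1. not (Dia Box ((s and p) implies not q) implies ((s and p) implies not q)), u
2. Dia Box ((s and p) implies not q), u   [neg-implies-rule on 1]
3. not ((s and p) implies not q), u   [neg-implies-rule on 1]
4. s and p, u   [neg-implies-rule on 3]
5. q, u   [neg-implies-rule on 3]
6. s, u   [and-rule on 4]
7. p, u   [and-rule on 4]
8. Box ((s and p) implies not q), v   [Dia-rule on 2: fresh world v, uRv]
9. (s and p) implies not q, v   [Box-rule on 8 via vRv]
10. not q, v   [implies-rule on 9 (branches; this branch)]
Accessibility: uRu, uRv, vRv
The negation has an open branch (countermodel exists).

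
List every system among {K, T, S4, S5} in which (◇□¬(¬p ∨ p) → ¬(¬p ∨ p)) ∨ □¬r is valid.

T, S4, S5

T-tableau for the negation ¬((◇□¬(¬p ∨ p) → ¬(¬p ∨ p)) ∨ □¬r):
1. ¬((◇□¬(¬p ∨ p) → ¬(¬p ∨ p)) ∨ □¬r), w0
2. ¬(◇□¬(¬p ∨ p) → ¬(¬p ∨ p)), w0   [¬∨-rule on 1]
3. ¬□¬r, w0   [¬∨-rule on 1]
4. ◇□¬(¬p ∨ p), w0   [¬→-rule on 2]
5. ¬p ∨ p, w0   [¬→-rule on 2]
6. p, w0   [∨-rule on 5 (branches; this branch)]
7. r, w1   [¬□-rule on 3: fresh world w1, w0Rw1]
8. □¬(¬p ∨ p), w2   [◇-rule on 4: fresh world w2, w0Rw2]
9. ¬(¬p ∨ p), w2   [□-rule on 8 via w2Rw2]
10. p, w2   [¬∨-rule on 9]
11. ¬p, w2   [¬∨-rule on 9]
Accessibility: w0Rw0, w0Rw1, w0Rw2, w1Rw1, w2Rw2
Branch closes: p and ¬p both at w2.
Every branch closes (one shown): valid in T, hence also in S4, S5 (every theorem of T is a theorem of S4 and S5).
K-tableau for the negation ¬((◇□¬(¬p ∨ p) → ¬(¬p ∨ p)) ∨ □¬r):
1. ¬((◇□¬(¬p ∨ p) → ¬(¬p ∨ p)) ∨ □¬r), w0
2. ¬(◇□¬(¬p ∨ p) → ¬(¬p ∨ p)), w0   [¬∨-rule on 1]
3. ¬□¬r, w0   [¬∨-rule on 1]
4. ◇□¬(¬p ∨ p), w0   [¬→-rule on 2]
5. ¬p ∨ p, w0   [¬→-rule on 2]
6. p, w0   [∨-rule on 5 (branches; this branch)]
7. r, w1   [¬□-rule on 3: fresh world w1, w0Rw1]
8. □¬(¬p ∨ p), w2   [◇-rule on 4: fresh world w2, w0Rw2]
Accessibility: w0Rw1, w0Rw2
Complete open branch: countermodel on a K-frame, so not valid in K.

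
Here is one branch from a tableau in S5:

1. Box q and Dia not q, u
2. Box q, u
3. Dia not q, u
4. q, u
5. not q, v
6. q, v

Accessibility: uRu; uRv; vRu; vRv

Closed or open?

Both q and not q appear at v.

Yes, closed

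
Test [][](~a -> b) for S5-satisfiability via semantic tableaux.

Yes, satisfiable

1. [][](~a -> b), w0
2. [](~a -> b), w0
3. ~a -> b, w0
4. b, w0
Accessibility: w0Rw0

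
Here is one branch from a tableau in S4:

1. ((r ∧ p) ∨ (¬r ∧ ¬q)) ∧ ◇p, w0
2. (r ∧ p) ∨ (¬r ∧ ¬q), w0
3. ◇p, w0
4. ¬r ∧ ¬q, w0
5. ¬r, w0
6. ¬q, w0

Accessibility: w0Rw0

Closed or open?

No atom appears with both signs at the same world.

Not closed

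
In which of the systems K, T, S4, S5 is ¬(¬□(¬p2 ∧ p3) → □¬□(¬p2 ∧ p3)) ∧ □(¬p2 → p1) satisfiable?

S4-tableau for the formula:
1. ¬(¬□(¬p2 ∧ p3) → □¬□(¬p2 ∧ p3)) ∧ □(¬p2 → p1), u
2. ¬(¬□(¬p2 ∧ p3) → □¬□(¬p2 ∧ p3)), u
3. □(¬p2 → p1), u
4. ¬□(¬p2 ∧ p3), u
5. ¬□¬□(¬p2 ∧ p3), u
6. ¬p2 → p1, u
7. p1, u
8. ¬(¬p2 ∧ p3), v
9. ¬p2 → p1, v
10. ¬p3, v
11. p1, v
12. □(¬p2 ∧ p3), w
13. ¬p2 → p1, w
14. ¬p2 ∧ p3, w
15. ¬p2, w
16. p3, w
17. p1, w
Accessibility: uRu, uRv, uRw, vRv, wRw
Complete open branch: satisfiable in S4, hence also in K, T (this S4-model is also a K-model and a T-model).
S5-tableau for the formula:
1. ¬(¬□(¬p2 ∧ p3) → □¬□(¬p2 ∧ p3)) ∧ □(¬p2 → p1), u
2. ¬(¬□(¬p2 ∧ p3) → □¬□(¬p2 ∧ p3)), u
3. □(¬p2 → p1), u
4. ¬□(¬p2 ∧ p3), u
5. ¬□¬□(¬p2 ∧ p3), u
6. ¬p2 → p1, u
7. p1, u
8. ¬(¬p2 ∧ p3), v
9. ¬p2 → p1, v
10. ¬p3, v
11. p1, v
12. □(¬p2 ∧ p3), w
13. ¬p2 → p1, w
14. ¬p2 ∧ p3, u
15. ¬p2, u
16. p3, u
17. ¬p2 ∧ p3, v
18. ¬p2, v
19. p3, v
Accessibility: uRu, uRv, uRw, vRu, vRv, vRw, wRu, wRv, wRw
Branch closes: p3 and ¬p3 both at v.
Every branch closes (one shown): unsatisfiable in S5.

K, T, S4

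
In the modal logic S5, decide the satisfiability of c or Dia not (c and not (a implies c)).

1. c or Dia not (c and not (a implies c)), u
2. Dia not (c and not (a implies c)), u   [or-rule on 1 (branches; this branch)]
3. not (c and not (a implies c)), v   [Dia-rule on 2: fresh world v, uRv]
4. a implies c, v   [neg-and-rule on 3 (branches; this branch)]
5. c, v   [implies-rule on 4 (branches; this branch)]
Accessibility: uRu, uRv, vRu, vRv

Satisfiable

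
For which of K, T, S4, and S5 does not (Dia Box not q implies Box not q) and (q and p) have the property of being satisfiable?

K, T, S4

S5-tableau for the formula:
1. not (Dia Box not q implies Box not q) and (q and p), 0
2. not (Dia Box not q implies Box not q), 0
3. q and p, 0
4. Dia Box not q, 0
5. not Box not q, 0
6. q, 0
7. p, 0
8. Box not q, 1
9. not q, 0
Accessibility: 0R0, 0R1, 1R0, 1R1
Branch closes: q and not q both at 0.
Every branch closes (one shown): unsatisfiable in S5.
S4-tableau for the formula:
1. not (Dia Box not q implies Box not q) and (q and p), 0
2. not (Dia Box not q implies Box not q), 0
3. q and p, 0
4. Dia Box not q, 0
5. not Box not q, 0
6. q, 0
7. p, 0
8. Box not q, 1
9. not q, 1
10. q, 2
Accessibility: 0R0, 0R1, 0R2, 1R1, 2R2
Complete open branch: satisfiable in S4, hence also in K, T (this S4-model is also a K-model and a T-model).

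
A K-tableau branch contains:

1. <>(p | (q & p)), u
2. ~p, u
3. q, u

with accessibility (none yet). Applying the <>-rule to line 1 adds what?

a fresh world v with uRv, and p | (q & p) at v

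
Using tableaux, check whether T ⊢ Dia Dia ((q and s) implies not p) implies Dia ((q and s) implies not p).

Tableau for the negation not (Dia Dia ((q and s) implies not p) implies Dia ((q and s) implies not p)):
1. not (Dia Dia ((q and s) implies not p) implies Dia ((q and s) implies not p)), u
2. Dia Dia ((q and s) implies not p), u
3. not Dia ((q and s) implies not p), u
4. not ((q and s) implies not p), u
5. q and s, u
6. p, u
7. q, u
8. s, u
9. Dia ((q and s) implies not p), v
10. not ((q and s) implies not p), v
11. q and s, v
12. p, v
13. q, v
14. s, v
15. (q and s) implies not p, w
16. not p, w
Accessibility: uRu, uRv, vRv, vRw, wRw
The negation has an open branch (countermodel exists).

No, not valid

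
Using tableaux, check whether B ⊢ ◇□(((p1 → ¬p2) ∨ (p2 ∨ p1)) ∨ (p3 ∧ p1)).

Tableau for the negation ¬◇□(((p1 → ¬p2) ∨ (p2 ∨ p1)) ∨ (p3 ∧ p1)):
1. ¬◇□(((p1 → ¬p2) ∨ (p2 ∨ p1)) ∨ (p3 ∧ p1)), 0
2. ¬□(((p1 → ¬p2) ∨ (p2 ∨ p1)) ∨ (p3 ∧ p1)), 0
3. ¬(((p1 → ¬p2) ∨ (p2 ∨ p1)) ∨ (p3 ∧ p1)), 1
4. ¬((p1 → ¬p2) ∨ (p2 ∨ p1)), 1
5. ¬(p3 ∧ p1), 1
6. ¬(p1 → ¬p2), 1
7. ¬(p2 ∨ p1), 1
8. p1, 1
9. p2, 1
10. ¬p2, 1
11. ¬p1, 1
Accessibility: 0R0, 0R1, 1R0, 1R1
Branch closes: p2 and ¬p2 both at 1.
All branches of the negation close; one closing branch shown above.

Yes, valid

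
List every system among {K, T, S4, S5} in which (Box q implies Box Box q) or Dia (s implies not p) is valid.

S4, S5

S4-tableau for the negation not ((Box q implies Box Box q) or Dia (s implies not p)):
1. not ((Box q implies Box Box q) or Dia (s implies not p)), w0
2. not (Box q implies Box Box q), w0
3. not Dia (s implies not p), w0
4. Box q, w0
5. not Box Box q, w0
6. not (s implies not p), w0
7. s, w0
8. p, w0
9. q, w0
10. not Box q, w1
11. not (s implies not p), w1
12. s, w1
13. p, w1
14. q, w1
15. not q, w2
16. not (s implies not p), w2
17. s, w2
18. p, w2
19. q, w2
Accessibility: w0Rw0, w0Rw1, w0Rw2, w1Rw1, w1Rw2, w2Rw2
Branch closes: q and not q both at w2.
Every branch closes (one shown): valid in S4, hence also in S5 (every theorem of S4 is a theorem of S5).
T-tableau for the negation not ((Box q implies Box Box q) or Dia (s implies not p)):
1. not ((Box q implies Box Box q) or Dia (s implies not p)), w0
2. not (Box q implies Box Box q), w0
3. not Dia (s implies not p), w0
4. Box q, w0
5. not Box Box q, w0
6. not (s implies not p), w0
7. s, w0
8. p, w0
9. q, w0
10. not Box q, w1
11. not (s implies not p), w1
12. s, w1
13. p, w1
14. q, w1
15. not q, w2
Accessibility: w0Rw0, w0Rw1, w1Rw1, w1Rw2, w2Rw2
Complete open branch: countermodel on a T-frame, so not valid in T, nor in K (the same frame is also a K-frame).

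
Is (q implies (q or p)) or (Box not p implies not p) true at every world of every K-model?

Valid in K

Tableau for the negation not ((q implies (q or p)) or (Box not p implies not p)):
1. not ((q implies (q or p)) or (Box not p implies not p)), u
2. not (q implies (q or p)), u
3. not (Box not p implies not p), u
4. q, u
5. not (q or p), u
6. Box not p, u
7. p, u
8. not q, u
9. not p, u
Branch closes: q and not q both at u.
Every branch of the negation's tableau closes; the branch above is one of them.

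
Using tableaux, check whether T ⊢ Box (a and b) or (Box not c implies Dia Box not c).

Valid

Tableau for the negation not (Box (a and b) or (Box not c implies Dia Box not c)):
1. not (Box (a and b) or (Box not c implies Dia Box not c)), u
2. not Box (a and b), u
3. not (Box not c implies Dia Box not c), u
4. Box not c, u
5. not Dia Box not c, u
6. not c, u
7. not Box not c, u
8. not (a and b), v
9. not c, v
10. not Box not c, v
11. not b, v
12. c, w
13. not c, w
Accessibility: uRu, uRv, uRw, vRv, wRw
Branch closes: c and not c both at w.
All branches of the negation close; one closing branch shown above.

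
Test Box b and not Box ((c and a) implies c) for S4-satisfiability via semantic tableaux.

Unsatisfiable

1. Box b and not Box ((c and a) implies c), 0
2. Box b, 0   [and-rule on 1]
3. not Box ((c and a) implies c), 0   [and-rule on 1]
4. b, 0   [Box-rule on 2 via 0R0]
5. not ((c and a) implies c), 1   [neg-Box-rule on 3: fresh world 1, 0R1]
6. c and a, 1   [neg-implies-rule on 5]
7. not c, 1   [neg-implies-rule on 5]
8. c, 1   [and-rule on 6]
9. a, 1   [and-rule on 6]
Accessibility: 0R0, 0R1, 1R1
Branch closes: c and not c both at 1.
(One branch shown.) All branches close.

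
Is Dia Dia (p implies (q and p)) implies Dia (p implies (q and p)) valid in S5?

Tableau for the negation not (Dia Dia (p implies (q and p)) implies Dia (p implies (q and p))):
1. not (Dia Dia (p implies (q and p)) implies Dia (p implies (q and p))), w0
2. Dia Dia (p implies (q and p)), w0   [neg-implies-rule on 1]
3. not Dia (p implies (q and p)), w0   [neg-implies-rule on 1]
4. not (p implies (q and p)), w0   [neg-Dia-rule on 3 via w0Rw0]
5. p, w0   [neg-implies-rule on 4]
6. not (q and p), w0   [neg-implies-rule on 4]
7. not q, w0   [neg-and-rule on 6 (branches; this branch)]
8. Dia (p implies (q and p)), w1   [Dia-rule on 2: fresh world w1, w0Rw1]
9. not (p implies (q and p)), w1   [neg-Dia-rule on 3 via w0Rw1]
10. p, w1   [neg-implies-rule on 9]
11. not (q and p), w1   [neg-implies-rule on 9]
12. not q, w1   [neg-and-rule on 11 (branches; this branch)]
13. p implies (q and p), w2   [Dia-rule on 8: fresh world w2, w1Rw2]
14. not (p implies (q and p)), w2   [neg-Dia-rule on 3 via w0Rw2]
15. p, w2   [neg-implies-rule on 14]
16. not (q and p), w2   [neg-implies-rule on 14]
17. q and p, w2   [implies-rule on 13 (branches; this branch)]
18. q, w2   [and-rule on 17]
19. not p, w2   [neg-and-rule on 16 (branches; this branch)]
Accessibility: w0Rw0, w0Rw1, w0Rw2, w1Rw0, w1Rw1, w1Rw2, w2Rw0, w2Rw1, w2Rw2
Branch closes: p and not p both at w2.
Every branch of the negation's tableau closes; the branch above is one of them.

Valid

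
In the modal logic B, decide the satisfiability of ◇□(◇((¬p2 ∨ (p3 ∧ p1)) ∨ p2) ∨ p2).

1. ◇□(◇((¬p2 ∨ (p3 ∧ p1)) ∨ p2) ∨ p2), w0
2. □(◇((¬p2 ∨ (p3 ∧ p1)) ∨ p2) ∨ p2), w1
3. ◇((¬p2 ∨ (p3 ∧ p1)) ∨ p2) ∨ p2, w0
4. ◇((¬p2 ∨ (p3 ∧ p1)) ∨ p2) ∨ p2, w1
5. p2, w0
6. p2, w1
Accessibility: w0Rw0, w0Rw1, w1Rw0, w1Rw1

Satisfiable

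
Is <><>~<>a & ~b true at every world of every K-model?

Tableau for the negation ~(<><>~<>a & ~b):
1. ~(<><>~<>a & ~b), 0
2. b, 0
The negation has an open branch (countermodel exists).

Invalid (countermodel exists)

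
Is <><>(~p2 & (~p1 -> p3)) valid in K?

No, not valid

Tableau for the negation ~<><>(~p2 & (~p1 -> p3)):
1. ~<><>(~p2 & (~p1 -> p3)), w0
The negation has an open branch (countermodel exists).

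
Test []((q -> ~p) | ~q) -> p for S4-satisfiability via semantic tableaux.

Satisfiable

1. []((q -> ~p) | ~q) -> p, u
2. p, u
Accessibility: uRu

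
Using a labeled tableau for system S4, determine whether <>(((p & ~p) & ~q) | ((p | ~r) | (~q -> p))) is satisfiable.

Yes, satisfiable

1. <>(((p & ~p) & ~q) | ((p | ~r) | (~q -> p))), 0
2. ((p & ~p) & ~q) | ((p | ~r) | (~q -> p)), 1
3. (p | ~r) | (~q -> p), 1
4. ~q -> p, 1
5. p, 1
Accessibility: 0R0, 0R1, 1R1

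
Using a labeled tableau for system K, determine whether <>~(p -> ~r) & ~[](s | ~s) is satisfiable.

No, unsatisfiable

1. <>~(p -> ~r) & ~[](s | ~s), 0
2. <>~(p -> ~r), 0
3. ~[](s | ~s), 0
4. ~(p -> ~r), 1
5. p, 1
6. r, 1
7. ~(s | ~s), 2
8. ~s, 2
9. s, 2
Accessibility: 0R1, 0R2
Branch closes: s and ~s both at 2.
All branches of the tableau close; one closing branch shown above.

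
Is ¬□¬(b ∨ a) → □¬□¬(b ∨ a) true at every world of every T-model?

Tableau for the negation ¬(¬□¬(b ∨ a) → □¬□¬(b ∨ a)):
1. ¬(¬□¬(b ∨ a) → □¬□¬(b ∨ a)), w0
2. ¬□¬(b ∨ a), w0
3. ¬□¬□¬(b ∨ a), w0
4. b ∨ a, w1
5. a, w1
6. □¬(b ∨ a), w2
7. ¬(b ∨ a), w2
8. ¬b, w2
9. ¬a, w2
Accessibility: w0Rw0, w0Rw1, w0Rw2, w1Rw1, w2Rw2
The negation has an open branch (countermodel exists).

Invalid (countermodel exists)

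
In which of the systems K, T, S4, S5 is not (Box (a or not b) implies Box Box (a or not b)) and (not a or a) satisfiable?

S4-tableau for the formula:
1. not (Box (a or not b) implies Box Box (a or not b)) and (not a or a), w0
2. not (Box (a or not b) implies Box Box (a or not b)), w0   [and-rule on 1]
3. not a or a, w0   [and-rule on 1]
4. Box (a or not b), w0   [neg-implies-rule on 2]
5. not Box Box (a or not b), w0   [neg-implies-rule on 2]
6. a or not b, w0   [Box-rule on 4 via w0Rw0]
7. a, w0   [or-rule on 3 (branches; this branch)]
8. not b, w0   [or-rule on 6 (branches; this branch)]
9. not Box (a or not b), w1   [neg-Box-rule on 5: fresh world w1, w0Rw1]
10. a or not b, w1   [Box-rule on 4 via w0Rw1]
11. not b, w1   [or-rule on 10 (branches; this branch)]
12. not (a or not b), w2   [neg-Box-rule on 9: fresh world w2, w1Rw2]
13. not a, w2   [neg-or-rule on 12]
14. b, w2   [neg-or-rule on 12]
15. a or not b, w2   [Box-rule on 4 via w0Rw2]
16. not b, w2   [or-rule on 15 (branches; this branch)]
Accessibility: w0Rw0, w0Rw1, w0Rw2, w1Rw1, w1Rw2, w2Rw2
Branch closes: b and not b both at w2.
Every branch closes (one shown): unsatisfiable in S4, hence also in S5 (every S5-frame is an S4-frame).
T-tableau for the formula:
1. not (Box (a or not b) implies Box Box (a or not b)) and (not a or a), w0
2. not (Box (a or not b) implies Box Box (a or not b)), w0   [and-rule on 1]
3. not a or a, w0   [and-rule on 1]
4. Box (a or not b), w0   [neg-implies-rule on 2]
5. not Box Box (a or not b), w0   [neg-implies-rule on 2]
6. a or not b, w0   [Box-rule on 4 via w0Rw0]
7. a, w0   [or-rule on 3 (branches; this branch)]
8. not b, w0   [or-rule on 6 (branches; this branch)]
9. not Box (a or not b), w1   [neg-Box-rule on 5: fresh world w1, w0Rw1]
10. a or not b, w1   [Box-rule on 4 via w0Rw1]
11. not b, w1   [or-rule on 10 (branches; this branch)]
12. not (a or not b), w2   [neg-Box-rule on 9: fresh world w2, w1Rw2]
13. not a, w2   [neg-or-rule on 12]
14. b, w2   [neg-or-rule on 12]
Accessibility: w0Rw0, w0Rw1, w1Rw1, w1Rw2, w2Rw2
Complete open branch: satisfiable in T, hence also in K (this T-model is also a K-model).

K, T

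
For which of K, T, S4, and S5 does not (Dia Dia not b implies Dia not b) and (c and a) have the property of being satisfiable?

K, T

S4-tableau for the formula:
1. not (Dia Dia not b implies Dia not b) and (c and a), 0
2. not (Dia Dia not b implies Dia not b), 0
3. c and a, 0
4. Dia Dia not b, 0
5. not Dia not b, 0
6. c, 0
7. a, 0
8. b, 0
9. Dia not b, 1
10. b, 1
11. not b, 2
12. b, 2
Accessibility: 0R0, 0R1, 0R2, 1R1, 1R2, 2R2
Branch closes: b and not b both at 2.
Every branch closes (one shown): unsatisfiable in S4, hence also in S5 (every S5-frame is an S4-frame).
T-tableau for the formula:
1. not (Dia Dia not b implies Dia not b) and (c and a), 0
2. not (Dia Dia not b implies Dia not b), 0
3. c and a, 0
4. Dia Dia not b, 0
5. not Dia not b, 0
6. c, 0
7. a, 0
8. b, 0
9. Dia not b, 1
10. b, 1
11. not b, 2
Accessibility: 0R0, 0R1, 1R1, 1R2, 2R2
Complete open branch: satisfiable in T, hence also in K (this T-model is also a K-model).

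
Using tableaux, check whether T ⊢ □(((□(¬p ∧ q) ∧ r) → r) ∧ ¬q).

Not valid

Tableau for the negation ¬□(((□(¬p ∧ q) ∧ r) → r) ∧ ¬q):
1. ¬□(((□(¬p ∧ q) ∧ r) → r) ∧ ¬q), w0
2. ¬(((□(¬p ∧ q) ∧ r) → r) ∧ ¬q), w1
3. q, w1
Accessibility: w0Rw0, w0Rw1, w1Rw1
The negation has an open branch (countermodel exists).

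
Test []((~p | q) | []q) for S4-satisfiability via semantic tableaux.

Satisfiable (open branch found)

1. []((~p | q) | []q), u
2. (~p | q) | []q, u
3. []q, u
4. q, u
Accessibility: uRu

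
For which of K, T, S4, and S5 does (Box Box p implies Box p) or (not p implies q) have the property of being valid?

T, S4, S5

T-tableau for the negation not ((Box Box p implies Box p) or (not p implies q)):
1. not ((Box Box p implies Box p) or (not p implies q)), w0
2. not (Box Box p implies Box p), w0
3. not (not p implies q), w0
4. Box Box p, w0
5. not Box p, w0
6. not p, w0
7. not q, w0
8. Box p, w0
9. p, w0
Accessibility: w0Rw0
Branch closes: p and not p both at w0.
Every branch closes (one shown): valid in T, hence also in S4, S5 (every theorem of T is a theorem of S4 and S5).
K-tableau for the negation not ((Box Box p implies Box p) or (not p implies q)):
1. not ((Box Box p implies Box p) or (not p implies q)), w0
2. not (Box Box p implies Box p), w0
3. not (not p implies q), w0
4. Box Box p, w0
5. not Box p, w0
6. not p, w0
7. not q, w0
8. not p, w1
9. Box p, w1
Accessibility: w0Rw1
Complete open branch: countermodel on a K-frame, so not valid in K.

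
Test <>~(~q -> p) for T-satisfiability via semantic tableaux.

1. <>~(~q -> p), u
2. ~(~q -> p), v
3. ~q, v
4. ~p, v
Accessibility: uRu, uRv, vRv

Satisfiable (open branch found)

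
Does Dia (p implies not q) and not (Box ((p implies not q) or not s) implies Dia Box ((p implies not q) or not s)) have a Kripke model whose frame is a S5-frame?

1. Dia (p implies not q) and not (Box ((p implies not q) or not s) implies Dia Box ((p implies not q) or not s)), 0
2. Dia (p implies not q), 0
3. not (Box ((p implies not q) or not s) implies Dia Box ((p implies not q) or not s)), 0
4. Box ((p implies not q) or not s), 0
5. not Dia Box ((p implies not q) or not s), 0
6. (p implies not q) or not s, 0
7. not Box ((p implies not q) or not s), 0
8. p implies not q, 0
9. not q, 0
10. p implies not q, 1
11. (p implies not q) or not s, 1
12. not Box ((p implies not q) or not s), 1
13. not q, 1
14. not s, 1
15. not ((p implies not q) or not s), 2
16. not (p implies not q), 2
17. s, 2
18. p, 2
19. q, 2
20. (p implies not q) or not s, 2
21. not Box ((p implies not q) or not s), 2
22. p implies not q, 2
23. not q, 2
Accessibility: 0R0, 0R1, 0R2, 1R0, 1R1, 1R2, 2R0, 2R1, 2R2
Branch closes: q and not q both at 2.
All branches of the tableau close; one closing branch shown above.

Unsatisfiable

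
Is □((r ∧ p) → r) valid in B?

Yes, valid

Tableau for the negation ¬□((r ∧ p) → r):
1. ¬□((r ∧ p) → r), u
2. ¬((r ∧ p) → r), v
3. r ∧ p, v
4. ¬r, v
5. r, v
6. p, v
Accessibility: uRu, uRv, vRu, vRv
Branch closes: r and ¬r both at v.
All branches of the negation close; one closing branch shown above.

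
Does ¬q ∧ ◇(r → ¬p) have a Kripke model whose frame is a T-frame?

1. ¬q ∧ ◇(r → ¬p), w0
2. ¬q, w0
3. ◇(r → ¬p), w0
4. r → ¬p, w1
5. ¬p, w1
Accessibility: w0Rw0, w0Rw1, w1Rw1

Satisfiable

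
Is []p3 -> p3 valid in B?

Valid

Tableau for the negation ~([]p3 -> p3):
1. ~([]p3 -> p3), 0
2. []p3, 0
3. ~p3, 0
4. p3, 0
Accessibility: 0R0
Branch closes: p3 and ~p3 both at 0.
All branches of the negation close; one closing branch shown above.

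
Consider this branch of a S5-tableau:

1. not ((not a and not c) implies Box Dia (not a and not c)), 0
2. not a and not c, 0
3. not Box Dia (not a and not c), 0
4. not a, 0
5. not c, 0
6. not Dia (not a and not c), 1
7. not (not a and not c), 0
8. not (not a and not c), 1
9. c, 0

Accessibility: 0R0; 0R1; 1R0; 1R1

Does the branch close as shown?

Both c and not c appear at 0.

Closed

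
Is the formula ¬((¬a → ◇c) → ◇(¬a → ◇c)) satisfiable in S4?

Unsatisfiable

1. ¬((¬a → ◇c) → ◇(¬a → ◇c)), u
2. ¬a → ◇c, u
3. ¬◇(¬a → ◇c), u
4. ¬(¬a → ◇c), u
5. ¬a, u
6. ¬◇c, u
7. ¬c, u
8. ◇c, u
9. c, v
10. ¬(¬a → ◇c), v
11. ¬a, v
12. ¬◇c, v
13. ¬c, v
Accessibility: uRu, uRv, vRv
Branch closes: c and ¬c both at v.
(One branch shown.) All branches close.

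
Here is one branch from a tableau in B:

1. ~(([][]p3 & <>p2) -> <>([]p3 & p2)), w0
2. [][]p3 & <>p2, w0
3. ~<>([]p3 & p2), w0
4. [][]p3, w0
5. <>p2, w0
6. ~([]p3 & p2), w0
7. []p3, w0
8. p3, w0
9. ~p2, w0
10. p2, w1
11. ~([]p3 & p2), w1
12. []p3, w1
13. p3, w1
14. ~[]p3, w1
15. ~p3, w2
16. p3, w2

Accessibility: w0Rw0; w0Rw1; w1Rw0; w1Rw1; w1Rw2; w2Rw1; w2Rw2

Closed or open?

Both p3 and ~p3 appear at w2.

Closed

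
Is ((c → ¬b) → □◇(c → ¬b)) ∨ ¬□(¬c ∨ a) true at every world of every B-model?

Tableau for the negation ¬(((c → ¬b) → □◇(c → ¬b)) ∨ ¬□(¬c ∨ a)):
1. ¬(((c → ¬b) → □◇(c → ¬b)) ∨ ¬□(¬c ∨ a)), w0
2. ¬((c → ¬b) → □◇(c → ¬b)), w0   [¬∨-rule on 1]
3. □(¬c ∨ a), w0   [¬∨-rule on 1]
4. c → ¬b, w0   [¬→-rule on 2]
5. ¬□◇(c → ¬b), w0   [¬→-rule on 2]
6. ¬c ∨ a, w0   [□-rule on 3 via w0Rw0]
7. ¬b, w0   [→-rule on 4 (branches; this branch)]
8. a, w0   [∨-rule on 6 (branches; this branch)]
9. ¬◇(c → ¬b), w1   [¬□-rule on 5: fresh world w1, w0Rw1]
10. ¬c ∨ a, w1   [□-rule on 3 via w0Rw1]
11. ¬(c → ¬b), w0   [¬◇-rule on 9 via w1Rw0]
12. c, w0   [¬→-rule on 11]
13. b, w0   [¬→-rule on 11]
Accessibility: w0Rw0, w0Rw1, w1Rw0, w1Rw1
Branch closes: b and ¬b both at w0.
All branches of the negation close; one closing branch shown above.

Valid in B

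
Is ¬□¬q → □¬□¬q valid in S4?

Invalid (countermodel exists)

Tableau for the negation ¬(¬□¬q → □¬□¬q):
1. ¬(¬□¬q → □¬□¬q), w0
2. ¬□¬q, w0   [¬→-rule on 1]
3. ¬□¬□¬q, w0   [¬→-rule on 1]
4. q, w1   [¬□-rule on 2: fresh world w1, w0Rw1]
5. □¬q, w2   [¬□-rule on 3: fresh world w2, w0Rw2]
6. ¬q, w2   [□-rule on 5 via w2Rw2]
Accessibility: w0Rw0, w0Rw1, w0Rw2, w1Rw1, w2Rw2
The negation has an open branch (countermodel exists).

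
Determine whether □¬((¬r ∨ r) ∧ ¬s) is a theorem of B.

Tableau for the negation ¬□¬((¬r ∨ r) ∧ ¬s):
1. ¬□¬((¬r ∨ r) ∧ ¬s), 0
2. (¬r ∨ r) ∧ ¬s, 1
3. ¬r ∨ r, 1
4. ¬s, 1
5. r, 1
Accessibility: 0R0, 0R1, 1R0, 1R1
The negation has an open branch (countermodel exists).

Invalid (countermodel exists)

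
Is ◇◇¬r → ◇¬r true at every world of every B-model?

Invalid (countermodel exists)

Tableau for the negation ¬(◇◇¬r → ◇¬r):
1. ¬(◇◇¬r → ◇¬r), u
2. ◇◇¬r, u
3. ¬◇¬r, u
4. r, u
5. ◇¬r, v
6. r, v
7. ¬r, w
Accessibility: uRu, uRv, vRu, vRv, vRw, wRv, wRw
The negation has an open branch (countermodel exists).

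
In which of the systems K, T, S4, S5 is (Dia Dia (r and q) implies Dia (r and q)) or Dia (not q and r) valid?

S4, S5

T-tableau for the negation not ((Dia Dia (r and q) implies Dia (r and q)) or Dia (not q and r)):
1. not ((Dia Dia (r and q) implies Dia (r and q)) or Dia (not q and r)), 0
2. not (Dia Dia (r and q) implies Dia (r and q)), 0
3. not Dia (not q and r), 0
4. Dia Dia (r and q), 0
5. not Dia (r and q), 0
6. not (not q and r), 0
7. not (r and q), 0
8. not r, 0
9. not q, 0
10. Dia (r and q), 1
11. not (not q and r), 1
12. not (r and q), 1
13. not r, 1
14. not q, 1
15. r and q, 2
16. r, 2
17. q, 2
Accessibility: 0R0, 0R1, 1R1, 1R2, 2R2
Complete open branch: countermodel on a T-frame, so not valid in T, nor in K (the same frame is also a K-frame).
S4-tableau for the negation not ((Dia Dia (r and q) implies Dia (r and q)) or Dia (not q and r)):
1. not ((Dia Dia (r and q) implies Dia (r and q)) or Dia (not q and r)), 0
2. not (Dia Dia (r and q) implies Dia (r and q)), 0
3. not Dia (not q and r), 0
4. Dia Dia (r and q), 0
5. not Dia (r and q), 0
6. not (not q and r), 0
7. not (r and q), 0
8. not r, 0
9. not q, 0
10. Dia (r and q), 1
11. not (not q and r), 1
12. not (r and q), 1
13. not r, 1
14. not q, 1
15. r and q, 2
16. r, 2
17. q, 2
18. not (not q and r), 2
19. not (r and q), 2
20. not q, 2
Accessibility: 0R0, 0R1, 0R2, 1R1, 1R2, 2R2
Branch closes: q and not q both at 2.
Every branch closes (one shown): valid in S4, hence also in S5 (every theorem of S4 is a theorem of S5).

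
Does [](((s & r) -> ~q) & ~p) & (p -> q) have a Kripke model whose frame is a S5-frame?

Satisfiable

1. [](((s & r) -> ~q) & ~p) & (p -> q), 0
2. [](((s & r) -> ~q) & ~p), 0   [&-rule on 1]
3. p -> q, 0   [&-rule on 1]
4. ((s & r) -> ~q) & ~p, 0   [[]-rule on 2 via 0R0]
5. (s & r) -> ~q, 0   [&-rule on 4]
6. ~p, 0   [&-rule on 4]
7. q, 0   [->-rule on 3 (branches; this branch)]
8. ~(s & r), 0   [->-rule on 5 (branches; this branch)]
9. ~r, 0   [~&-rule on 8 (branches; this branch)]
Accessibility: 0R0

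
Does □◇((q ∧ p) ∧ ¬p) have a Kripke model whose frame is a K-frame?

1. □◇((q ∧ p) ∧ ¬p), w0

Satisfiable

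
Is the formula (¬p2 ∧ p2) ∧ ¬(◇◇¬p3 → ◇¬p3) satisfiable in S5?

1. (¬p2 ∧ p2) ∧ ¬(◇◇¬p3 → ◇¬p3), 0
2. ¬p2 ∧ p2, 0
3. ¬(◇◇¬p3 → ◇¬p3), 0
4. ¬p2, 0
5. p2, 0
Accessibility: 0R0
Branch closes: p2 and ¬p2 both at 0.
All branches of the tableau close; one closing branch shown above.

Unsatisfiable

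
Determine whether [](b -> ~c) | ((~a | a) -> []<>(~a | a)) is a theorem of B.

Valid

Tableau for the negation ~([](b -> ~c) | ((~a | a) -> []<>(~a | a))):
1. ~([](b -> ~c) | ((~a | a) -> []<>(~a | a))), u
2. ~[](b -> ~c), u   [~|-rule on 1]
3. ~((~a | a) -> []<>(~a | a)), u   [~|-rule on 1]
4. ~a | a, u   [~->-rule on 3]
5. ~[]<>(~a | a), u   [~->-rule on 3]
6. a, u   [|-rule on 4 (branches; this branch)]
7. ~(b -> ~c), v   [~[]-rule on 2: fresh world v, uRv]
8. b, v   [~->-rule on 7]
9. c, v   [~->-rule on 7]
10. ~<>(~a | a), w   [~[]-rule on 5: fresh world w, uRw]
11. ~(~a | a), u   [~<>-rule on 10 via wRu]
12. ~a, u   [~|-rule on 11]
Accessibility: uRu, uRv, uRw, vRu, vRv, wRu, wRw
Branch closes: a and ~a both at u.
Every branch of the negation's tableau closes; the branch above is one of them.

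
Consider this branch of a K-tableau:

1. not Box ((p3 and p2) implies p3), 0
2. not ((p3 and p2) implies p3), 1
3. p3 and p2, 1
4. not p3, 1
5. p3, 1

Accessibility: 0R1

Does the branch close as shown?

Closed

Both p3 and not p3 appear at 1.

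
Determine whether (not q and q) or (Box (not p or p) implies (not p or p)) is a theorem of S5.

Tableau for the negation not ((not q and q) or (Box (not p or p) implies (not p or p))):
1. not ((not q and q) or (Box (not p or p) implies (not p or p))), u
2. not (not q and q), u   [neg-or-rule on 1]
3. not (Box (not p or p) implies (not p or p)), u   [neg-or-rule on 1]
4. Box (not p or p), u   [neg-implies-rule on 3]
5. not (not p or p), u   [neg-implies-rule on 3]
6. p, u   [neg-or-rule on 5]
7. not p, u   [neg-or-rule on 5]
Accessibility: uRu
Branch closes: p and not p both at u.
All branches of the negation close; one closing branch shown above.

Valid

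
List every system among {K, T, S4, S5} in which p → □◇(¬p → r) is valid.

S5-tableau for the negation ¬(p → □◇(¬p → r)):
1. ¬(p → □◇(¬p → r)), 0
2. p, 0
3. ¬□◇(¬p → r), 0
4. ¬◇(¬p → r), 1
5. ¬(¬p → r), 0
6. ¬p, 0
7. ¬r, 0
Accessibility: 0R0, 0R1, 1R0, 1R1
Branch closes: p and ¬p both at 0.
Every branch closes (one shown): valid in S5.
S4-tableau for the negation ¬(p → □◇(¬p → r)):
1. ¬(p → □◇(¬p → r)), 0
2. p, 0
3. ¬□◇(¬p → r), 0
4. ¬◇(¬p → r), 1
5. ¬(¬p → r), 1
6. ¬p, 1
7. ¬r, 1
Accessibility: 0R0, 0R1, 1R1
Complete open branch: countermodel on an S4-frame, so not valid in S4, nor in K, T (the same frame is also a K-frame and a T-frame).

S5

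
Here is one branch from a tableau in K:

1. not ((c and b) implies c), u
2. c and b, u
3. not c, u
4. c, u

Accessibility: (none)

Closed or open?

Closed

Both c and not c appear at u.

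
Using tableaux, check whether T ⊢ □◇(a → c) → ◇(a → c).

Tableau for the negation ¬(□◇(a → c) → ◇(a → c)):
1. ¬(□◇(a → c) → ◇(a → c)), u
2. □◇(a → c), u   [¬→-rule on 1]
3. ¬◇(a → c), u   [¬→-rule on 1]
4. ◇(a → c), u   [□-rule on 2 via uRu]
5. ¬(a → c), u   [¬◇-rule on 3 via uRu]
6. a, u   [¬→-rule on 5]
7. ¬c, u   [¬→-rule on 5]
8. a → c, v   [◇-rule on 4: fresh world v, uRv]
9. ◇(a → c), v   [□-rule on 2 via uRv]
10. ¬(a → c), v   [¬◇-rule on 3 via uRv]
11. a, v   [¬→-rule on 10]
12. ¬c, v   [¬→-rule on 10]
13. c, v   [→-rule on 8 (branches; this branch)]
Accessibility: uRu, uRv, vRv
Branch closes: c and ¬c both at v.
All branches of the negation close; one closing branch shown above.

Yes, valid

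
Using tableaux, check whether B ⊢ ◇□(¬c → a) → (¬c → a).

Tableau for the negation ¬(◇□(¬c → a) → (¬c → a)):
1. ¬(◇□(¬c → a) → (¬c → a)), 0
2. ◇□(¬c → a), 0   [¬→-rule on 1]
3. ¬(¬c → a), 0   [¬→-rule on 1]
4. ¬c, 0   [¬→-rule on 3]
5. ¬a, 0   [¬→-rule on 3]
6. □(¬c → a), 1   [◇-rule on 2: fresh world 1, 0R1]
7. ¬c → a, 0   [□-rule on 6 via 1R0]
8. ¬c → a, 1   [□-rule on 6 via 1R1]
9. a, 0   [→-rule on 7 (branches; this branch)]
Accessibility: 0R0, 0R1, 1R0, 1R1
Branch closes: a and ¬a both at 0.
Every branch of the negation's tableau closes; the branch above is one of them.

Valid in B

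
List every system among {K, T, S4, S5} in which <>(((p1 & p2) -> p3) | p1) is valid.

T, S4, S5

K-tableau for the negation ~<>(((p1 & p2) -> p3) | p1):
1. ~<>(((p1 & p2) -> p3) | p1), 0
Complete open branch: countermodel on a K-frame, so not valid in K.
T-tableau for the negation ~<>(((p1 & p2) -> p3) | p1):
1. ~<>(((p1 & p2) -> p3) | p1), 0
2. ~(((p1 & p2) -> p3) | p1), 0   [~<>-rule on 1 via 0R0]
3. ~((p1 & p2) -> p3), 0   [~|-rule on 2]
4. ~p1, 0   [~|-rule on 2]
5. p1 & p2, 0   [~->-rule on 3]
6. ~p3, 0   [~->-rule on 3]
7. p1, 0   [&-rule on 5]
8. p2, 0   [&-rule on 5]
Accessibility: 0R0
Branch closes: p1 and ~p1 both at 0.
Every branch closes (one shown): valid in T, hence also in S4, S5 (every theorem of T is a theorem of S4 and S5).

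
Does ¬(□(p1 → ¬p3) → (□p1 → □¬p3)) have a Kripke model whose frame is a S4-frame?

1. ¬(□(p1 → ¬p3) → (□p1 → □¬p3)), 0
2. □(p1 → ¬p3), 0   [¬→-rule on 1]
3. ¬(□p1 → □¬p3), 0   [¬→-rule on 1]
4. □p1, 0   [¬→-rule on 3]
5. ¬□¬p3, 0   [¬→-rule on 3]
6. p1 → ¬p3, 0   [□-rule on 2 via 0R0]
7. p1, 0   [□-rule on 4 via 0R0]
8. ¬p3, 0   [→-rule on 6 (branches; this branch)]
9. p3, 1   [¬□-rule on 5: fresh world 1, 0R1]
10. p1 → ¬p3, 1   [□-rule on 2 via 0R1]
11. p1, 1   [□-rule on 4 via 0R1]
12. ¬p3, 1   [→-rule on 10 (branches; this branch)]
Accessibility: 0R0, 0R1, 1R1
Branch closes: p3 and ¬p3 both at 1.
(One branch shown.) All branches close.

Unsatisfiable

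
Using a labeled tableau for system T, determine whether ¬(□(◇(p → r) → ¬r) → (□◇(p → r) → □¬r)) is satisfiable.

1. ¬(□(◇(p → r) → ¬r) → (□◇(p → r) → □¬r)), 0
2. □(◇(p → r) → ¬r), 0   [¬→-rule on 1]
3. ¬(□◇(p → r) → □¬r), 0   [¬→-rule on 1]
4. □◇(p → r), 0   [¬→-rule on 3]
5. ¬□¬r, 0   [¬→-rule on 3]
6. ◇(p → r) → ¬r, 0   [□-rule on 2 via 0R0]
7. ◇(p → r), 0   [□-rule on 4 via 0R0]
8. ¬◇(p → r), 0   [→-rule on 6 (branches; this branch)]
9. ¬(p → r), 0   [¬◇-rule on 8 via 0R0]
10. p, 0   [¬→-rule on 9]
11. ¬r, 0   [¬→-rule on 9]
12. r, 1   [¬□-rule on 5: fresh world 1, 0R1]
13. ◇(p → r) → ¬r, 1   [□-rule on 2 via 0R1]
14. ◇(p → r), 1   [□-rule on 4 via 0R1]
15. ¬(p → r), 1   [¬◇-rule on 8 via 0R1]
16. p, 1   [¬→-rule on 15]
17. ¬r, 1   [¬→-rule on 15]
Accessibility: 0R0, 0R1, 1R1
Branch closes: r and ¬r both at 1.
All branches of the tableau close; one closing branch shown above.

Unsatisfiable (every branch closes)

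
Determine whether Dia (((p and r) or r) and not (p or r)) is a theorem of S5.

Not valid

Tableau for the negation not Dia (((p and r) or r) and not (p or r)):
1. not Dia (((p and r) or r) and not (p or r)), u
2. not (((p and r) or r) and not (p or r)), u   [neg-Dia-rule on 1 via uRu]
3. p or r, u   [neg-and-rule on 2 (branches; this branch)]
4. r, u   [or-rule on 3 (branches; this branch)]
Accessibility: uRu
The negation has an open branch (countermodel exists).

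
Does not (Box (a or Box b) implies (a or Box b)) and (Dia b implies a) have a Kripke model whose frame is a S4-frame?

1. not (Box (a or Box b) implies (a or Box b)) and (Dia b implies a), w0
2. not (Box (a or Box b) implies (a or Box b)), w0
3. Dia b implies a, w0
4. Box (a or Box b), w0
5. not (a or Box b), w0
6. not a, w0
7. not Box b, w0
8. a or Box b, w0
9. not Dia b, w0
10. not b, w0
11. Box b, w0
12. b, w0
Accessibility: w0Rw0
Branch closes: b and not b both at w0.
All branches of the tableau close; one closing branch shown above.

Unsatisfiable (every branch closes)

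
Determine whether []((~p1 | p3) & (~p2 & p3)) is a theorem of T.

Invalid (countermodel exists)

Tableau for the negation ~[]((~p1 | p3) & (~p2 & p3)):
1. ~[]((~p1 | p3) & (~p2 & p3)), w0
2. ~((~p1 | p3) & (~p2 & p3)), w1   [~[]-rule on 1: fresh world w1, w0Rw1]
3. ~(~p2 & p3), w1   [~&-rule on 2 (branches; this branch)]
4. ~p3, w1   [~&-rule on 3 (branches; this branch)]
Accessibility: w0Rw0, w0Rw1, w1Rw1
The negation has an open branch (countermodel exists).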